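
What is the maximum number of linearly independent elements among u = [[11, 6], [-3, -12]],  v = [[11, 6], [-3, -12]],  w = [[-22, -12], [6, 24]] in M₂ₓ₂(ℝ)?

1

Pass to coordinate vectors with respect to the basis {E₁₁, E₁₂, E₂₁, E₂₂}.
Apply Gaussian elimination to the matrix whose rows are u, v, w.
There is 1 pivot column, so rank = 1.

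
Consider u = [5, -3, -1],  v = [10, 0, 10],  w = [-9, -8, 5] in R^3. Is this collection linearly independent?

linearly independent

The matrix [u|v|w] has determinant 900.
A nonzero determinant means the columns are linearly independent.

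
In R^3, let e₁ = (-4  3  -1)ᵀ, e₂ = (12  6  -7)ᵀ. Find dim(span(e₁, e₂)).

Form the matrix with e₁, e₂ as columns and reduce.
Reduction leaves 2 leading entries, giving rank 2.

2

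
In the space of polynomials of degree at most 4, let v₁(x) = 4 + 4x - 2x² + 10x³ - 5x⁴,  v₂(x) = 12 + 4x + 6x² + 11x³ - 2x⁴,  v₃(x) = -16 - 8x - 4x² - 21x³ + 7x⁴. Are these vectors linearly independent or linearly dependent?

Take coordinates with respect to the standard basis {1, x, …, x⁴}.
Row-reduce the matrix whose columns are v₁, v₂, v₃.
The reduction yields 2 nonzero rows, so the rank is 2.
Since rank 2 < 3, the set is linearly dependent.

linearly dependent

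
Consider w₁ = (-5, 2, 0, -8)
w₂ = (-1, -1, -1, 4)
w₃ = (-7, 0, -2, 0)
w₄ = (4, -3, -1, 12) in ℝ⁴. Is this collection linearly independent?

Row-reduce the matrix whose columns are w₁, w₂, w₃, w₄.
The reduction yields 2 nonzero rows, so the rank is 2.
Since rank 2 < 4, the set is linearly dependent.

linearly dependent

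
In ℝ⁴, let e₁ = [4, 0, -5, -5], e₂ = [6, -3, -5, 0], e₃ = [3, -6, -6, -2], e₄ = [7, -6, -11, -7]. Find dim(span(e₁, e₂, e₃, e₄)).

Apply Gaussian elimination to the matrix whose rows are e₁, e₂, e₃, e₄.
Reduction leaves 3 leading entries, giving rank 3.

3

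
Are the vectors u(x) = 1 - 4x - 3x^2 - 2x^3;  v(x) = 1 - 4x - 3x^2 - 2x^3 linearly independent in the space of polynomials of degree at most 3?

Take coordinates with respect to the standard basis {1, x, …, x^3}.
Row-reduce the matrix whose columns are u, v.
The reduction yields 1 nonzero row, so the rank is 1.
Since rank 1 < 2, the set is linearly dependent.

linearly dependent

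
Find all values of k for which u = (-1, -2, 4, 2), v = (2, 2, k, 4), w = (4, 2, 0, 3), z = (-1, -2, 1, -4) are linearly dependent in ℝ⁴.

The set is linearly dependent precisely when det[u; v; w; z] = 0.
Cofactor expansion gives det = 36*k + 18.
Setting this to zero gives k = -1/2.

k = -1/2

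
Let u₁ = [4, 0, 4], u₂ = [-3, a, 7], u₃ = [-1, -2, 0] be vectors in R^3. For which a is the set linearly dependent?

The vectors are dependent exactly when the determinant of the matrix with rows u₁, u₂, u₃ vanishes.
Cofactor expansion gives det = 4*a + 80.
This vanishes exactly when a = -20.

a = -20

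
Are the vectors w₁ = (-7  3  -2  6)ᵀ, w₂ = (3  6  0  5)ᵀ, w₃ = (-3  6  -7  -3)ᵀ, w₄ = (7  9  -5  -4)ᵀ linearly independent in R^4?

Form the 4×4 matrix with these as columns; its determinant is 0.
A zero determinant means the columns are linearly dependent.

linearly dependent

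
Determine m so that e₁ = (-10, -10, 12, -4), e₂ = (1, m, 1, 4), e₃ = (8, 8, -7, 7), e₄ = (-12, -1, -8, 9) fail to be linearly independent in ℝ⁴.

The set is linearly dependent precisely when det[e₁; e₂; e₃; e₄] = 0.
Cofactor expansion gives det = 1320 - 1210*m.
Solving 1320 - 1210*m = 0 yields m = 12/11.

m = 12/11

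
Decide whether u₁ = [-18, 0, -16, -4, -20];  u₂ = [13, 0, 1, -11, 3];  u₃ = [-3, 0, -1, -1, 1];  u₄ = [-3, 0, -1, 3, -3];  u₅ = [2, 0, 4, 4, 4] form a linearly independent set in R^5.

linearly dependent

Form the 5×5 matrix with these as columns; its determinant is 0.
A zero determinant means the columns are linearly dependent.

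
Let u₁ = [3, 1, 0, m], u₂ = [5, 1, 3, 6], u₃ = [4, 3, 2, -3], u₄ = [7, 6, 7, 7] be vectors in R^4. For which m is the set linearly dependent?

Dependence holds iff the 4×4 matrix [u₁ u₂ u₃ u₄] is singular.
Expanding, det = -40*m - 196.
Setting this to zero gives m = -49/10.

m = -49/10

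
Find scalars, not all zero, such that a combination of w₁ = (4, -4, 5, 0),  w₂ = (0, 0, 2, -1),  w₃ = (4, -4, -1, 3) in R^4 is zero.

w₁ - 3w₂ - w₃ = 0

Write the vectors as columns of a matrix and find a nonzero vector in its null space.
A generator of the null space is (1, -3, -1).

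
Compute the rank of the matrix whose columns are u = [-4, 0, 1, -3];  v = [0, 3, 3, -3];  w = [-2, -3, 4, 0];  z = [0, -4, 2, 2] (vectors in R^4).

Row-reduce the 4×4 matrix with these as rows.
Reduction leaves 4 leading entries, giving rank 4.

rank 4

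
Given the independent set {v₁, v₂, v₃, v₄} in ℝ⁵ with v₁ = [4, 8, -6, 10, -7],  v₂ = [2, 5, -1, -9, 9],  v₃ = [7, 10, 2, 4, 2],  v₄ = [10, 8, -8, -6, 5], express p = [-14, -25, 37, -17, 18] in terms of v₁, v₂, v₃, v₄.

Since v₁, v₂, v₃, v₄ are independent, the coefficients expressing p are uniquely determined by a linear system.
The system has the unique solution (α₁, …, α₄) = (-4, -1, 2, -1).

p = -4v₁ - v₂ + 2v₃ - v₄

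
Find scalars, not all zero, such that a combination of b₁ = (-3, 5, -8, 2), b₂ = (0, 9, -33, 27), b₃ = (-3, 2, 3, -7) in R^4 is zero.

Write the vectors as columns of a matrix and find a nonzero vector in its null space.
The free variable yields coefficients (3, -1, -3) (any nonzero multiple also works).

3b₁ - b₂ - 3b₃ = 0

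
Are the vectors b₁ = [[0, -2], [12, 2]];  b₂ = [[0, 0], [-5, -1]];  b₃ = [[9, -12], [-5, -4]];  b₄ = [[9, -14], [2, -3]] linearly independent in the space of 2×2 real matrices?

Take coordinates with respect to the standard basis {E₁₁, E₁₂, E₂₁, E₂₂}.
Row-reduce the matrix whose columns are b₁, b₂, b₃, b₄.
The reduction yields 3 nonzero rows, so the rank is 3.
Since rank 3 < 4, the set is linearly dependent.

linearly dependent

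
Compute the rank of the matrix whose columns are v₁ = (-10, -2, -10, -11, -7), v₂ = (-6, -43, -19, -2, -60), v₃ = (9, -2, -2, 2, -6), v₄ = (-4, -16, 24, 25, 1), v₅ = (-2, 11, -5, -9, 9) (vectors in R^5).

rank 3

Row-reduce the 5×5 matrix with these as rows.
Reduction leaves 3 leading entries, giving rank 3.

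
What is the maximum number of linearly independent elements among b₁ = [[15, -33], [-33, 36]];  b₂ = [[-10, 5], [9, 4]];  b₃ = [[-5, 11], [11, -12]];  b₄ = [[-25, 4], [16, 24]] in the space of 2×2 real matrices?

Use coordinates relative to {E₁₁, E₁₂, E₂₁, E₂₂}.
Form the matrix with b₁, b₂, b₃, b₄ as columns and reduce.
Reduction leaves 2 leading entries, giving rank 2.

2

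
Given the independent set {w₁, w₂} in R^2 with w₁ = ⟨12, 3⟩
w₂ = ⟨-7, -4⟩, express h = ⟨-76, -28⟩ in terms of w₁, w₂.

h = -4w₁ + 4w₂

Set up the augmented matrix [w₁ | w₂ | h] and row-reduce.
The system has the unique solution (a₁, a₂) = (-4, 4).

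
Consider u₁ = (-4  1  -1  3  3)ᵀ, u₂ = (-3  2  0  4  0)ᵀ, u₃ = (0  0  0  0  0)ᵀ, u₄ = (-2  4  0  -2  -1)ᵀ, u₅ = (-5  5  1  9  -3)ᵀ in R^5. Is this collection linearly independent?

One of the vectors is the zero vector, so the set is linearly dependent.

linearly dependent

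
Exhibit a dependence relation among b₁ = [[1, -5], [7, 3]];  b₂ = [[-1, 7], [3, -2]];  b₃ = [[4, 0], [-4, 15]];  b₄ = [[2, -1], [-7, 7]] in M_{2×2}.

Take coordinates with respect to {E₁₁, E₁₂, E₂₁, E₂₂}.
Row-reduce the matrix with b₁, b₂, b₃, b₄ as columns; the null space gives the coefficients.
One solution (up to scaling) is (1, 1, -1, 2).

b₁ + b₂ - b₃ + 2b₄ = 0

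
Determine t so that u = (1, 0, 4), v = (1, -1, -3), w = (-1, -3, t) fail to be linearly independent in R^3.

Place the vectors as rows of a 3×3 matrix; dependence ⇔ determinant zero.
Cofactor expansion gives det = -t - 25.
Solving -t - 25 = 0 yields t = -25.

t = -25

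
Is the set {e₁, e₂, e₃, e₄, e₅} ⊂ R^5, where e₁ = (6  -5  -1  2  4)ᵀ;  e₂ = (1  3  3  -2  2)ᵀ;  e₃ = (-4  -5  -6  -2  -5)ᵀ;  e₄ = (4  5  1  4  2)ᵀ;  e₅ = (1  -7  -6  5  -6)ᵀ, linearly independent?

Row-reduce the matrix whose columns are e₁, e₂, e₃, e₄, e₅.
The reduction yields 5 nonzero rows, so the rank is 5.
Since rank = 5 (the number of vectors), the set is linearly independent.

linearly independent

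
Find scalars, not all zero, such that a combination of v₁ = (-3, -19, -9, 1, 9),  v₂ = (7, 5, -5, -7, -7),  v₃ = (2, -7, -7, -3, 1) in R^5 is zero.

v₁ + v₂ - 2v₃ = 0

Set up α₁v₁ + … + α₃v₃ = 0 and solve the homogeneous system.
A generator of the null space is (1, 1, -2).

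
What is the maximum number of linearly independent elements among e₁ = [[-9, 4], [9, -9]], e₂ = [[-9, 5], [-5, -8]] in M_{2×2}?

2

Pass to coordinate vectors with respect to the basis {E₁₁, E₁₂, E₂₁, E₂₂}.
Form the matrix with e₁, e₂ as columns and reduce.
The echelon form has 2 nonzero rows, so the rank is 2.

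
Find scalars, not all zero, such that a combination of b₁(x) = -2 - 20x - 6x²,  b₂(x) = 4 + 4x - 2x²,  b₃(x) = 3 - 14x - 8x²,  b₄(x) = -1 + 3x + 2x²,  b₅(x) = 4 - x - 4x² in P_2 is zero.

Pass to coordinate vectors relative to the basis {1, x, x²}.
Row-reduce the matrix with b₁, b₂, b₃, b₄, b₅ as columns; the null space gives the coefficients.
The free variable yields coefficients (1, 1, -2, -4, 0) (any nonzero multiple also works).

b₁ + b₂ - 2b₃ - 4b₄ = 0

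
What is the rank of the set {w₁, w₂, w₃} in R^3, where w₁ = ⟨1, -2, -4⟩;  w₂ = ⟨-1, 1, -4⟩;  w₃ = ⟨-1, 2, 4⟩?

Row-reduce the 3×3 matrix with these as rows.
Exactly 2 pivots survive; hence the rank is 2.

rank 2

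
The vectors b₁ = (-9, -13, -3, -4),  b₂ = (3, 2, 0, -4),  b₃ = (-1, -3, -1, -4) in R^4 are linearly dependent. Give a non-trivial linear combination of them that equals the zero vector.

Set up α₁b₁ + … + α₃b₃ = 0 and solve the homogeneous system.
The free variable yields coefficients (1, 2, -3) (any nonzero multiple also works).

b₁ + 2b₂ - 3b₃ = 0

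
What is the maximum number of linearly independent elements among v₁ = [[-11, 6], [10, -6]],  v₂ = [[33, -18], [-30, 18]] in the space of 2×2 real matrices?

Pass to coordinate vectors with respect to the basis {E₁₁, E₁₂, E₂₁, E₂₂}.
Apply Gaussian elimination to the matrix whose rows are v₁, v₂.
There is 1 pivot column, so rank = 1.

1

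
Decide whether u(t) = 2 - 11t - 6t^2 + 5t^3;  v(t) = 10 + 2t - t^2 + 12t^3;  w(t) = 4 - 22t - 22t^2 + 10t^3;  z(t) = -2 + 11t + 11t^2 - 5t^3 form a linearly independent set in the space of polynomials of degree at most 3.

linearly dependent

Write each element as a coordinate vector in ℝ⁴ using {1, t, …, t^3}.
One vector is a scalar multiple of another, so the set is dependent.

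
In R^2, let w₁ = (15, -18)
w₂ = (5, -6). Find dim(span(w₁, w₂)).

Row-reduce the 2×2 matrix with these as rows.
Reduction leaves 1 leading entry, giving rank 1.

dim = 1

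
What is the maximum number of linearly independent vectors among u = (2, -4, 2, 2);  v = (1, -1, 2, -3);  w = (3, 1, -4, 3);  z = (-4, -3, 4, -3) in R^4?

4

Put the 4×4 matrix [u|v|w|z] into echelon form.
Reduction leaves 4 leading entries, giving rank 4.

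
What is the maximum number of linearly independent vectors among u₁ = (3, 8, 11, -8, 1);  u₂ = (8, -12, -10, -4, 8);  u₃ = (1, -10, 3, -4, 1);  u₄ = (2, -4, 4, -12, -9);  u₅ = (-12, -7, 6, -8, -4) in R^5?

Form the matrix with u₁, u₂, u₃, u₄, u₅ as columns and reduce.
Reduction leaves 5 leading entries, giving rank 5.

5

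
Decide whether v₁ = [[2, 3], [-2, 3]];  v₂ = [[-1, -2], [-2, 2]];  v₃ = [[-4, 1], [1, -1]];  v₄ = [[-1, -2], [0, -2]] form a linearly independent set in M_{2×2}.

linearly independent

Write each element as a coordinate vector in ℝ⁴ using {E₁₁, E₁₂, E₂₁, E₂₂}.
Place the vectors as rows of a 4×4 matrix and reduce to echelon form.
The reduction yields 4 nonzero rows, so the rank is 4.
Since rank = 4 (the number of vectors), the set is linearly independent.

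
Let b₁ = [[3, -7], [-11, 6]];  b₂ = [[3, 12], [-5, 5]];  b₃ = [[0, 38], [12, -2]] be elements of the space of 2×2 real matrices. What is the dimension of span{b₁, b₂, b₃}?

Pass to coordinate vectors with respect to the basis {E₁₁, E₁₂, E₂₁, E₂₂}.
Put the 4×3 matrix [b₁|b₂|b₃] into echelon form.
Exactly 2 pivots survive; hence the rank is 2.

2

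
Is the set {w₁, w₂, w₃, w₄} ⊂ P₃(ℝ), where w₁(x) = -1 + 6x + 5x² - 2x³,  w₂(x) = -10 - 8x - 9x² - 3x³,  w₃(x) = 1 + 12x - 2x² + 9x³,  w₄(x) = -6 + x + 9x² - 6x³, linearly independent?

linearly independent

Write each element as a coordinate vector in ℝ⁴ using {1, x, …, x³}.
Place the vectors as rows of a 4×4 matrix and reduce to echelon form.
The reduction yields 4 nonzero rows, so the rank is 4.
Since rank = 4 (the number of vectors), the set is linearly independent.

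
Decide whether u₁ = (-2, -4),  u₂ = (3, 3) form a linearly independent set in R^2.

Form the 2×2 matrix with these as columns; its determinant is 6.
A nonzero determinant means the columns are linearly independent.

linearly independent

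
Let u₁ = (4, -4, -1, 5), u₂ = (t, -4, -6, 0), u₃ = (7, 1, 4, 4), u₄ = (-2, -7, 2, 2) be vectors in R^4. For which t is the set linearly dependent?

Place the vectors as rows of a 4×4 matrix; dependence ⇔ determinant zero.
Cofactor expansion gives det = -180*t - 690.
This vanishes exactly when t = -23/6.

t = -23/6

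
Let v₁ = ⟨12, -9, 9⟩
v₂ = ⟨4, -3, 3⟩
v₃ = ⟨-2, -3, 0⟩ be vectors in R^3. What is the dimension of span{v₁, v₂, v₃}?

2

Form the matrix with v₁, v₂, v₃ as columns and reduce.
Reduction leaves 2 leading entries, giving rank 2.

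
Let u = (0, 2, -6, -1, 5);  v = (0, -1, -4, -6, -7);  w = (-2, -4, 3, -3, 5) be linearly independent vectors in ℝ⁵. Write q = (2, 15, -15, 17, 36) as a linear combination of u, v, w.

q = 4u - 3v - w

Write q = a₁u + … + a₃w and equate components.
Back-substitution yields (a₁, a₂, a₃) = (4, -3, -1).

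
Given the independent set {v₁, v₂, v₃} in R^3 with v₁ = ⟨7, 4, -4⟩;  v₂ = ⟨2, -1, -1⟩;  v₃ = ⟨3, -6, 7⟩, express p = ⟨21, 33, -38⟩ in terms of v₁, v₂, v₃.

Since v₁, v₂, v₃ are independent, the coefficients expressing p are uniquely determined by a linear system.
The system has the unique solution (α₁, α₂, α₃) = (4, 1, -3).

p = 4v₁ + v₂ - 3v₃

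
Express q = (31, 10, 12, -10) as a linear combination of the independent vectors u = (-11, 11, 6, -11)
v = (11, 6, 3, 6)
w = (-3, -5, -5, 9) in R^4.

q = -u + v - 3w

Solve the system with u, v, w as columns and q as the right-hand side.
Row-reducing the augmented matrix gives the unique coefficients (α₁, α₂, α₃) = (-1, 1, -3).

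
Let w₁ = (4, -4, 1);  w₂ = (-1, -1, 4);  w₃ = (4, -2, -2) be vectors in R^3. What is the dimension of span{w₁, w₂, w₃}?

Put the 3×3 matrix [w₁|w₂|w₃] into echelon form.
The echelon form has 3 nonzero rows, so the rank is 3.

3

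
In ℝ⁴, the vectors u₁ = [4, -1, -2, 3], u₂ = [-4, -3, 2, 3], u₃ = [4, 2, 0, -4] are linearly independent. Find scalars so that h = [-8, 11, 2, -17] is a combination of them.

Write h = α₁u₁ + … + α₃u₃ and equate components.
Row-reducing the augmented matrix gives the unique coefficients (α₁, α₂, α₃) = (-4, -3, -1).

h = -4u₁ - 3u₂ - u₃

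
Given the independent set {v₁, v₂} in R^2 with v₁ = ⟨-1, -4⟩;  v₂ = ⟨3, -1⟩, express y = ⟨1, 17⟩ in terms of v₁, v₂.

Write y = a₁v₁ + a₂v₂ and equate components.
Row-reducing the augmented matrix gives the unique coefficients (a₁, a₂) = (-4, -1).

y = -4v₁ - v₂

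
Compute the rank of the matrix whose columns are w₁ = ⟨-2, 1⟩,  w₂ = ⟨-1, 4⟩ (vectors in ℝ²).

Apply Gaussian elimination to the matrix whose rows are w₁, w₂.
Exactly 2 pivots survive; hence the rank is 2.

2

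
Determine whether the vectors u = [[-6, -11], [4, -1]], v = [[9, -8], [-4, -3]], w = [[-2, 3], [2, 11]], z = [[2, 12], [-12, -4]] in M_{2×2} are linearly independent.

linearly independent

Take coordinates with respect to the standard basis {E₁₁, E₁₂, E₂₁, E₂₂}.
Row-reduce the matrix whose columns are u, v, w, z.
The reduction yields 4 nonzero rows, so the rank is 4.
Since rank = 4 (the number of vectors), the set is linearly independent.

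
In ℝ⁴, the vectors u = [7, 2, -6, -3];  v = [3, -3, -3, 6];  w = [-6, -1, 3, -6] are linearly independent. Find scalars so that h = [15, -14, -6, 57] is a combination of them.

h = -3u + 4v - 4w

Since u, v, w are independent, the coefficients expressing h are uniquely determined by a linear system.
The system has the unique solution (a₁, a₂, a₃) = (-3, 4, -4).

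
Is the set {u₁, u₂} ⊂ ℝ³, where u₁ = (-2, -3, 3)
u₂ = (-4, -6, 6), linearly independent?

linearly dependent

Place the vectors as rows of a 2×3 matrix and reduce to echelon form.
The reduction yields 1 nonzero row, so the rank is 1.
Since rank 1 < 2, the set is linearly dependent.
Indeed 2u₁ - u₂ = 0.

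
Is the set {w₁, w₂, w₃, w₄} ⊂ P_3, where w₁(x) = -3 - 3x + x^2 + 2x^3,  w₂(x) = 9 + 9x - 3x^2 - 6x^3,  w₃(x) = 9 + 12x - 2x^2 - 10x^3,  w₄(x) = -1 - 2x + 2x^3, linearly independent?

Take coordinates with respect to the standard basis {1, x, …, x^3}.
Form the 4×4 matrix with these as columns; its determinant is 0.
A zero determinant means the columns are linearly dependent.
Indeed 3w₁ + w₂ = 0.

linearly dependent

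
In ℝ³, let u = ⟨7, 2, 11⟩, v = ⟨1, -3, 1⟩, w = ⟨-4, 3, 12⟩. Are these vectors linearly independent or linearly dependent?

Form the 3×3 matrix with these as columns; its determinant is -404.
A nonzero determinant means the columns are linearly independent.

linearly independent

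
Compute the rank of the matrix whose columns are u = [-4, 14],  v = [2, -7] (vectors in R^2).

Form the matrix with u, v as columns and reduce.
Reduction leaves 1 leading entry, giving rank 1.

1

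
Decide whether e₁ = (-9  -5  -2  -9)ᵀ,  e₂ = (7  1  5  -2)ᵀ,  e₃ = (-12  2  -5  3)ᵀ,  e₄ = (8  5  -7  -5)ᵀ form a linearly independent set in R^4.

linearly independent

Row-reduce the matrix whose columns are e₁, e₂, e₃, e₄.
The reduction yields 4 nonzero rows, so the rank is 4.
Since rank = 4 (the number of vectors), the set is linearly independent.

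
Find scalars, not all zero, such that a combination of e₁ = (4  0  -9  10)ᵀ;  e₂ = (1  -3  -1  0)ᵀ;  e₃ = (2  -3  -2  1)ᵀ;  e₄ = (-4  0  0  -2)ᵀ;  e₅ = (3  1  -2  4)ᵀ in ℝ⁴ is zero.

e₁ + e₂ - 2e₃ - 2e₄ - 3e₅ = 0

Write the vectors as columns of a matrix and find a nonzero vector in its null space.
A generator of the null space is (1, 1, -2, -2, -3).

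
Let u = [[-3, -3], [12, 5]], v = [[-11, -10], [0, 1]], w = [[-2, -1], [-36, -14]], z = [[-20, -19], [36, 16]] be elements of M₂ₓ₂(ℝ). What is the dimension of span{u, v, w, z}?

Use coordinates relative to {E₁₁, E₁₂, E₂₁, E₂₂}.
Put the 4×4 matrix [u|v|w|z] into echelon form.
There are 2 pivot columns, so rank = 2.

dim = 2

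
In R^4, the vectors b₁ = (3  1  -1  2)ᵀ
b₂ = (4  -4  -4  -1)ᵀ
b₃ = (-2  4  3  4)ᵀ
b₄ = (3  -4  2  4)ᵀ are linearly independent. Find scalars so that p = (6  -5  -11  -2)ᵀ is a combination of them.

Solve the system with b₁, b₂, b₃, b₄ as columns and p as the right-hand side.
The system has the unique solution (α₁, …, α₄) = (-1, 4, 2, -1).

p = -b₁ + 4b₂ + 2b₃ - b₄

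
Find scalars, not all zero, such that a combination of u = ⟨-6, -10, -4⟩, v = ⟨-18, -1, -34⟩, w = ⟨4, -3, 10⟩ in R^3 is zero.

Solve the homogeneous system with u, v, w as columns by row-reducing the coefficient matrix.
The free variable yields coefficients (1, -1, -3) (any nonzero multiple also works).

u - v - 3w = 0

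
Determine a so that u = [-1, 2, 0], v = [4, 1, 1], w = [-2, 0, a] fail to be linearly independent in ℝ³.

Dependence holds iff the 3×3 matrix [u v w] is singular.
The determinant works out to -9*a - 4.
This vanishes exactly when a = -4/9.

a = -4/9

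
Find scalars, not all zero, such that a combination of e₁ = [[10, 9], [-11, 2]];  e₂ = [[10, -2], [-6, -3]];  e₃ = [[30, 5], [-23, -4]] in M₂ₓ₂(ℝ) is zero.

Pass to coordinate vectors relative to the basis {E₁₁, E₁₂, E₂₁, E₂₂}.
Row-reduce the matrix with e₁, e₂, e₃ as columns; the null space gives the coefficients.
The free variable yields coefficients (1, 2, -1) (any nonzero multiple also works).

e₁ + 2e₂ - e₃ = 0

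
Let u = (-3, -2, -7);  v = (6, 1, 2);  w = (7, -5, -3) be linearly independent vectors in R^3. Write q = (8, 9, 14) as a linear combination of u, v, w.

q = -u + 2v - w

Set up the augmented matrix [u | v | w | q] and row-reduce.
The system has the unique solution (α₁, α₂, α₃) = (-1, 2, -1).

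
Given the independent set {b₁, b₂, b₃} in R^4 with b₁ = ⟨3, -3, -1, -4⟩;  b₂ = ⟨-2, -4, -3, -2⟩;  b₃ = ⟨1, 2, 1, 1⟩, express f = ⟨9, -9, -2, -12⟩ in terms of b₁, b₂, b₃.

Solve the system with b₁, b₂, b₃ as columns and f as the right-hand side.
Back-substitution yields (c₁, c₂, c₃) = (3, -1, -2).

f = 3b₁ - b₂ - 2b₃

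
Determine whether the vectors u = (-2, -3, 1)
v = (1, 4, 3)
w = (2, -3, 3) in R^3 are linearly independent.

linearly independent

Row-reduce the matrix whose columns are u, v, w.
The reduction yields 3 nonzero rows, so the rank is 3.
Since rank = 3 (the number of vectors), the set is linearly independent.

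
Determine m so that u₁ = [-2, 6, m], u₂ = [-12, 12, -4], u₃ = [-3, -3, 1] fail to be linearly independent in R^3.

The vectors are dependent exactly when the determinant of the matrix with rows u₁, u₂, u₃ vanishes.
Expanding, det = 72*m + 144.
Solving 72*m + 144 = 0 yields m = -2.

m = -2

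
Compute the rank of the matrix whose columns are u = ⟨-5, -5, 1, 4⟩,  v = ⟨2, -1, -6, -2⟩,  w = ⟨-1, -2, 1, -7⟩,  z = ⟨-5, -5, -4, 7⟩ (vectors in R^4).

Apply Gaussian elimination to the matrix whose rows are u, v, w, z.
The echelon form has 4 nonzero rows, so the rank is 4.

rank 4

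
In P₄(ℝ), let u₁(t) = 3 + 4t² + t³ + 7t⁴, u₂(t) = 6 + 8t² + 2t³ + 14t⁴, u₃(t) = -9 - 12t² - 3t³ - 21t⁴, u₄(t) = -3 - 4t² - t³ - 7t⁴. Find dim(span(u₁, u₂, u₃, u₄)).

Represent each element by its coordinate vector in ℝ⁵.
Apply Gaussian elimination to the matrix whose rows are u₁, u₂, u₃, u₄.
Exactly 1 pivot survives; hence the rank is 1.

1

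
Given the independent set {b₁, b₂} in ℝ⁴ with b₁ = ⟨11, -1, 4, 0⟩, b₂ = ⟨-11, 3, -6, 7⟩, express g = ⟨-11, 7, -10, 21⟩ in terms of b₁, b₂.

Solve the system with b₁, b₂ as columns and g as the right-hand side.
Row-reducing the augmented matrix gives the unique coefficients (c₁, c₂) = (2, 3).

g = 2b₁ + 3b₂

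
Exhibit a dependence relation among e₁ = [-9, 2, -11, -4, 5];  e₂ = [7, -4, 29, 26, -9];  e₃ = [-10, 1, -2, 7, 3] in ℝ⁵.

3e₁ + e₂ - 2e₃ = 0

Row-reduce the matrix with e₁, e₂, e₃ as columns; the null space gives the coefficients.
One solution (up to scaling) is (3, 1, -2).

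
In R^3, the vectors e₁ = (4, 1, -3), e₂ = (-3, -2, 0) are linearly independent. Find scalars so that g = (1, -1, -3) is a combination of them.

g = e₁ + e₂

Set up the augmented matrix [e₁ | e₂ | g] and row-reduce.
Row-reducing the augmented matrix gives the unique coefficients (c₁, c₂) = (1, 1).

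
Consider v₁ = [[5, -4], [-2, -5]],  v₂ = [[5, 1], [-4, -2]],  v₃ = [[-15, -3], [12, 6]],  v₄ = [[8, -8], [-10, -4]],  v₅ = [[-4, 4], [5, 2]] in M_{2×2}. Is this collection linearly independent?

linearly dependent

Write each element as a coordinate vector in ℝ⁴ using {E₁₁, E₁₂, E₂₁, E₂₂}.
There are 5 vectors in a 4-dimensional space, so they cannot be linearly independent.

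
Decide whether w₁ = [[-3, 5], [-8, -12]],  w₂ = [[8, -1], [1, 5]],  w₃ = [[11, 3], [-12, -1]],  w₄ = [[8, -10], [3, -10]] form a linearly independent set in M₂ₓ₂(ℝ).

Take coordinates with respect to the standard basis {E₁₁, E₁₂, E₂₁, E₂₂}.
The matrix [w₁|w₂|w₃|w₄] has determinant -8721.
A nonzero determinant means the columns are linearly independent.

linearly independent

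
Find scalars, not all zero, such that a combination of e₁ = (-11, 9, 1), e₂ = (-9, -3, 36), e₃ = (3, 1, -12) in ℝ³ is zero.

e₂ + 3e₃ = 0

Set up α₁e₁ + … + α₃e₃ = 0 and solve the homogeneous system.
A generator of the null space is (0, 1, 3).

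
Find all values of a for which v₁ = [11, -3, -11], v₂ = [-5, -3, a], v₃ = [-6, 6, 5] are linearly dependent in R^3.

Dependence holds iff the 3×3 matrix [v₁ v₂ v₃] is singular.
Cofactor expansion gives det = 288 - 48*a.
Solving 288 - 48*a = 0 yields a = 6.

a = 6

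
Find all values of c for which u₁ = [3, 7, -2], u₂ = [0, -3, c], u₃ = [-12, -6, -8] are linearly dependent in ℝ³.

The set is linearly dependent precisely when det[u₁; u₂; u₃] = 0.
The determinant works out to 144 - 66*c.
Setting this to zero gives c = 24/11.

c = 24/11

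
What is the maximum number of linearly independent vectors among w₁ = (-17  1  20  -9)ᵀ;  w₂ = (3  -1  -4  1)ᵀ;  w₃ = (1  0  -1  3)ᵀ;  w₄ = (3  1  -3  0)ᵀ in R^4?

3

Form the matrix with w₁, w₂, w₃, w₄ as columns and reduce.
There are 3 pivot columns, so rank = 3.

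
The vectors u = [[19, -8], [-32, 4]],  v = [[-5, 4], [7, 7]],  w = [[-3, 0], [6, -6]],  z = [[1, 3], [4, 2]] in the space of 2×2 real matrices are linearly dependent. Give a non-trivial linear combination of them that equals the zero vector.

Take coordinates with respect to {E₁₁, E₁₂, E₂₁, E₂₂}.
Solve the homogeneous system with u, v, w, z as columns by row-reducing the coefficient matrix.
One solution (up to scaling) is (1, 2, 3, 0).

u + 2v + 3w = 0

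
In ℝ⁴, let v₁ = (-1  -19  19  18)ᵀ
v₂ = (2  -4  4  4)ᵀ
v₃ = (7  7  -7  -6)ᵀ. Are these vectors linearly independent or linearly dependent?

Row-reduce the matrix whose columns are v₁, v₂, v₃.
The reduction yields 2 nonzero rows, so the rank is 2.
Since rank 2 < 3, the set is linearly dependent.
Indeed v₁ - 3v₂ + v₃ = 0.

linearly dependent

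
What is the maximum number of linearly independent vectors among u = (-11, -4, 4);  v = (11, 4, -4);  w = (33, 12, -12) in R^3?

1

Row-reduce the 3×3 matrix with these as rows.
Exactly 1 pivot survives; hence the rank is 1.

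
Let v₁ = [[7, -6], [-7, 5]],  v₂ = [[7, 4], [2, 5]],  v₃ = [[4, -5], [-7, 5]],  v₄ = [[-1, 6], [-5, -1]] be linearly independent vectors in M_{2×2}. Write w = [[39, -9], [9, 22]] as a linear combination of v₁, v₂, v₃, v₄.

w = 4v₁ + 3v₂ - 3v₃ - 2v₄

Identify each element with its coordinate vector in ℝ⁴ via {E₁₁, E₁₂, E₂₁, E₂₂}.
Write w = α₁v₁ + … + α₄v₄ and equate components.
Back-substitution yields (α₁, …, α₄) = (4, 3, -3, -2).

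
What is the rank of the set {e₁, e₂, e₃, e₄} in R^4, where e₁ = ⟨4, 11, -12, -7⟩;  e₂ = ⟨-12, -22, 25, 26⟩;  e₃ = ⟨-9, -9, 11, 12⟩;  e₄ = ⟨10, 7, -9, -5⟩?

rank 3

Apply Gaussian elimination to the matrix whose rows are e₁, e₂, e₃, e₄.
The echelon form has 3 nonzero rows, so the rank is 3.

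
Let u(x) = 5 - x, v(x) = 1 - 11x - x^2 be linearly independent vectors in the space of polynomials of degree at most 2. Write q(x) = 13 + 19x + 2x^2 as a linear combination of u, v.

Take coordinate vectors relative to {1, x, x^2}.
Since u, v are independent, the coefficients expressing q are uniquely determined by a linear system.
Row-reducing the augmented matrix gives the unique coefficients (c₁, c₂) = (3, -2).

q = 3u - 2v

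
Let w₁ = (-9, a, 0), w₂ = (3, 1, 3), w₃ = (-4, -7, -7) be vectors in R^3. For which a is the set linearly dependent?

The set is linearly dependent precisely when det[w₁; w₂; w₃] = 0.
The determinant works out to 9*a - 126.
Solving 9*a - 126 = 0 yields a = 14.

a = 14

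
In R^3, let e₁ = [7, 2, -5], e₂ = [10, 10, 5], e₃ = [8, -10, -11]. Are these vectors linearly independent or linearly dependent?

Row-reduce the matrix whose columns are e₁, e₂, e₃.
The reduction yields 3 nonzero rows, so the rank is 3.
Since rank = 3 (the number of vectors), the set is linearly independent.

linearly independent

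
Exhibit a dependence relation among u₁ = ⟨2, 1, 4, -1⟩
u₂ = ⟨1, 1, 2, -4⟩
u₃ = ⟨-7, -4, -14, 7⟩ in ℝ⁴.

3u₁ + u₂ + u₃ = 0

Write the vectors as columns of a matrix and find a nonzero vector in its null space.
A generator of the null space is (3, 1, 1).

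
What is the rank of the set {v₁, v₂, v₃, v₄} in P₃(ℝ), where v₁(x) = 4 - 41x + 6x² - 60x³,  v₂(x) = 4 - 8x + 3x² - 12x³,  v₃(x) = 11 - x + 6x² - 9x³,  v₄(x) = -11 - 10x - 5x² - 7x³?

rank 3

Represent each element by its coordinate vector in ℝ⁴.
Form the matrix with v₁, v₂, v₃, v₄ as columns and reduce.
There are 3 pivot columns, so rank = 3.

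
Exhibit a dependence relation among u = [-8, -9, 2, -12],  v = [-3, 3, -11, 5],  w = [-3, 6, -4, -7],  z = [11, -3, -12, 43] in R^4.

Set up α₁u + … + α₄z = 0 and solve the homogeneous system.
A generator of the null space is (1, -2, 3, 1).

u - 2v + 3w + z = 0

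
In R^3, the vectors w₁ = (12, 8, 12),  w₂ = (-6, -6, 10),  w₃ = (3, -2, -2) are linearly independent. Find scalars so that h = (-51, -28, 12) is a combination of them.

h = -2w₁ + 3w₂ - 3w₃

Write h = c₁w₁ + … + c₃w₃ and equate components.
Back-substitution yields (c₁, c₂, c₃) = (-2, 3, -3).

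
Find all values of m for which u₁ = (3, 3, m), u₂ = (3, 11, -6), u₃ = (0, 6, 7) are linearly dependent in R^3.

The vectors are dependent exactly when the determinant of the matrix with rows u₁, u₂, u₃ vanishes.
Expanding, det = 18*m + 276.
Solving 18*m + 276 = 0 yields m = -46/3.

m = -46/3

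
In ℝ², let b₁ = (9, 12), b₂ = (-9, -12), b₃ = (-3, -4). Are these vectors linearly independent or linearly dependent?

linearly dependent

There are 3 vectors in a 2-dimensional space, so they cannot be linearly independent.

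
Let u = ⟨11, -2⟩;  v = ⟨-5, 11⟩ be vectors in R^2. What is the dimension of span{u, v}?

dim = 2

Row-reduce the 2×2 matrix with these as rows.
Reduction leaves 2 leading entries, giving rank 2.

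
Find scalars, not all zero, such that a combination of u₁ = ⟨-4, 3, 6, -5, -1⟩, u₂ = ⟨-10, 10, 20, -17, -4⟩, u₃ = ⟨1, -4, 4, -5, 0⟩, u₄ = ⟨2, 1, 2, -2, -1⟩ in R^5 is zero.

3u₁ - u₂ + u₄ = 0

Set up α₁u₁ + … + α₄u₄ = 0 and solve the homogeneous system.
One solution (up to scaling) is (3, -1, 0, 1).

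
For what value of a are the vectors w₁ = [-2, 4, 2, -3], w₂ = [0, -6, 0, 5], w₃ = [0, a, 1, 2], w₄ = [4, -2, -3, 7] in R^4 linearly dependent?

a = 24/5

The vectors are dependent exactly when the determinant of the matrix with rows w₁, w₂, w₃, w₄ vanishes.
Expanding, det = 48 - 10*a.
Setting this to zero gives a = 24/5.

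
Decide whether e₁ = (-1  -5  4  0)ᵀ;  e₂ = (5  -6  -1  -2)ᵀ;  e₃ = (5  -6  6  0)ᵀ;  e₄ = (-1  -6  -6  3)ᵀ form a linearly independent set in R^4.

Row-reduce the matrix whose columns are e₁, e₂, e₃, e₄.
The reduction yields 4 nonzero rows, so the rank is 4.
Since rank = 4 (the number of vectors), the set is linearly independent.

linearly independent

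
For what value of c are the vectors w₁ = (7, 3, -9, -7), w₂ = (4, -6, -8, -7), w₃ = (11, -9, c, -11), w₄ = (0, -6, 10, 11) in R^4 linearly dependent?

c = -43/3

Place the vectors as rows of a 4×4 matrix; dependence ⇔ determinant zero.
Expanding, det = -720*c - 10320.
Setting this to zero gives c = -43/3.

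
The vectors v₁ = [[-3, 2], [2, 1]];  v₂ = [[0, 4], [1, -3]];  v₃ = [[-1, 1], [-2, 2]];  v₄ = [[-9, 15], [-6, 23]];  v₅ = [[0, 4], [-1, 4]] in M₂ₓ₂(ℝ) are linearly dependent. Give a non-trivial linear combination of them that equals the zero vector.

Write each element as a vector in ℝ⁴ using {E₁₁, E₁₂, E₂₁, E₂₂}.
Set up α₁v₁ + … + α₅v₅ = 0 and solve the homogeneous system.
The free variable yields coefficients (2, -1, 3, -1, 3) (any nonzero multiple also works).

2v₁ - v₂ + 3v₃ - v₄ + 3v₅ = 0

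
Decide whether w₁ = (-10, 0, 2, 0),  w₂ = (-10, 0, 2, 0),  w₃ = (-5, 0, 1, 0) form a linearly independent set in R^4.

Place the vectors as rows of a 3×4 matrix and reduce to echelon form.
The reduction yields 1 nonzero row, so the rank is 1.
Since rank 1 < 3, the set is linearly dependent.
Indeed w₁ - w₂ = 0.

linearly dependent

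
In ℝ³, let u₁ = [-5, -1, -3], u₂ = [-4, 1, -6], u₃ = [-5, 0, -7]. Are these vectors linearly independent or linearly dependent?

linearly independent

Place the vectors as rows of a 3×3 matrix and reduce to echelon form.
The reduction yields 3 nonzero rows, so the rank is 3.
Since rank = 3 (the number of vectors), the set is linearly independent.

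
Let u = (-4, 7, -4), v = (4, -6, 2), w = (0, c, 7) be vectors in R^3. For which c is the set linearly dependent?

c = -7/2

The vectors are dependent exactly when the determinant of the matrix with rows u, v, w vanishes.
Expanding, det = -8*c - 28.
This vanishes exactly when c = -7/2.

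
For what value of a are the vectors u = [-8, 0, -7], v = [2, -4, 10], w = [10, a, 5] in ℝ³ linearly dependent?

a = 20/11

The set is linearly dependent precisely when det[u; v; w] = 0.
The determinant works out to 66*a - 120.
Setting this to zero gives a = 20/11.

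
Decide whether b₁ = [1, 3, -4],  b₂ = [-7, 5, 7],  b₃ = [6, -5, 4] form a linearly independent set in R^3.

Place the vectors as rows of a 3×3 matrix and reduce to echelon form.
The reduction yields 3 nonzero rows, so the rank is 3.
Since rank = 3 (the number of vectors), the set is linearly independent.

linearly independent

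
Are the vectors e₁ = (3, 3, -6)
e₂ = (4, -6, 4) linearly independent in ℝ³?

linearly independent

Row-reduce the matrix whose columns are e₁, e₂.
The reduction yields 2 nonzero rows, so the rank is 2.
Since rank = 2 (the number of vectors), the set is linearly independent.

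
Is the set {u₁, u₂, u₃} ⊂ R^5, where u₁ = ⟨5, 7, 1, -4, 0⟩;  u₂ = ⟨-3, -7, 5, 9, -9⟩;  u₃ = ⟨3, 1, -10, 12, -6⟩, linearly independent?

linearly independent

Place the vectors as rows of a 3×5 matrix and reduce to echelon form.
The reduction yields 3 nonzero rows, so the rank is 3.
Since rank = 3 (the number of vectors), the set is linearly independent.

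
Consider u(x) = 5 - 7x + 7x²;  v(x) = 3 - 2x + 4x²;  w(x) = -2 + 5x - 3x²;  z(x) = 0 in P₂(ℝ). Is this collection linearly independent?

linearly dependent

Take coordinates with respect to the standard basis {1, x, x²}.
There are 4 vectors in a 3-dimensional space, so they cannot be linearly independent.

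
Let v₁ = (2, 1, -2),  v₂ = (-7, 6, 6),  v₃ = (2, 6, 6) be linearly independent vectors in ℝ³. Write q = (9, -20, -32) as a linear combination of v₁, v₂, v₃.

q = 4v₁ - v₂ - 3v₃

Solve the system with v₁, v₂, v₃ as columns and q as the right-hand side.
Back-substitution yields (α₁, α₂, α₃) = (4, -1, -3).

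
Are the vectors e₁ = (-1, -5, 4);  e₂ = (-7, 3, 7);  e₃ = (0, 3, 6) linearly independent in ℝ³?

linearly independent

Place the vectors as rows of a 3×3 matrix and reduce to echelon form.
The reduction yields 3 nonzero rows, so the rank is 3.
Since rank = 3 (the number of vectors), the set is linearly independent.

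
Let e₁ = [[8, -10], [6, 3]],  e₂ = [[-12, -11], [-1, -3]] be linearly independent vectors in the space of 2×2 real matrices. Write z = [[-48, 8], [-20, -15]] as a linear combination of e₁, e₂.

z = -3e₁ + 2e₂

Identify each element with its coordinate vector in ℝ⁴ via {E₁₁, E₁₂, E₂₁, E₂₂}.
Since e₁, e₂ are independent, the coefficients expressing z are uniquely determined by a linear system.
The system has the unique solution (α₁, α₂) = (-3, 2).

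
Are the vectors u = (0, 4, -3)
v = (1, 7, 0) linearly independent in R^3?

linearly independent

Row-reduce the matrix whose columns are u, v.
The reduction yields 2 nonzero rows, so the rank is 2.
Since rank = 2 (the number of vectors), the set is linearly independent.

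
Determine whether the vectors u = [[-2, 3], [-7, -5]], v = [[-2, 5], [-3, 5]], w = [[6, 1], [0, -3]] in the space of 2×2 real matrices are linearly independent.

linearly independent

Write each element as a coordinate vector in ℝ⁴ using {E₁₁, E₁₂, E₂₁, E₂₂}.
Place the vectors as rows of a 3×4 matrix and reduce to echelon form.
The reduction yields 3 nonzero rows, so the rank is 3.
Since rank = 3 (the number of vectors), the set is linearly independent.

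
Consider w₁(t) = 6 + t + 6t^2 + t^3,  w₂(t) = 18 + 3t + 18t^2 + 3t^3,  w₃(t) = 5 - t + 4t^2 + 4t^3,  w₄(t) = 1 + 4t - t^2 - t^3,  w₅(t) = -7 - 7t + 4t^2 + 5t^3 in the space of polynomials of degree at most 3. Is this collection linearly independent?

Write each element as a coordinate vector in ℝ⁴ using {1, t, …, t^3}.
There are 5 vectors in a 4-dimensional space, so they cannot be linearly independent.

linearly dependent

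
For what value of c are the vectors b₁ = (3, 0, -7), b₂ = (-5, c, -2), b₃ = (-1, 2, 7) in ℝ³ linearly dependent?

Place the vectors as rows of a 3×3 matrix; dependence ⇔ determinant zero.
The determinant works out to 14*c + 82.
Setting this to zero gives c = -41/7.

c = -41/7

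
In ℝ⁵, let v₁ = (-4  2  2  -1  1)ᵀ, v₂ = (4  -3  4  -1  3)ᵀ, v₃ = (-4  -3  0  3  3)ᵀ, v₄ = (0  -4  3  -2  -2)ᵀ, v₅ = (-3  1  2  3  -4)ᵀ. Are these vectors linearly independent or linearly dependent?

linearly independent

Row-reduce the matrix whose columns are v₁, v₂, v₃, v₄, v₅.
The reduction yields 5 nonzero rows, so the rank is 5.
Since rank = 5 (the number of vectors), the set is linearly independent.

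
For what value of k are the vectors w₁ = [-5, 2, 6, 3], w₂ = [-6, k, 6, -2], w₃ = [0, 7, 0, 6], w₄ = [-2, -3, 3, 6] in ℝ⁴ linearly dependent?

k = 44/3

Place the vectors as rows of a 4×4 matrix; dependence ⇔ determinant zero.
Expanding, det = 18*k - 264.
This vanishes exactly when k = 44/3.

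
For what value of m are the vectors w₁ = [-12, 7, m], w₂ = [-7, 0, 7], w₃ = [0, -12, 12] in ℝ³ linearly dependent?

m = 5

Dependence holds iff the 3×3 matrix [w₁ w₂ w₃] is singular.
Expanding, det = 84*m - 420.
This vanishes exactly when m = 5.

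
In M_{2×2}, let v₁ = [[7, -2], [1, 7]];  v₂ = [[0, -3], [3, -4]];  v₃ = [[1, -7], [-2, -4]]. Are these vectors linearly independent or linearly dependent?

Take coordinates with respect to the standard basis {E₁₁, E₁₂, E₂₁, E₂₂}.
Place the vectors as rows of a 3×4 matrix and reduce to echelon form.
The reduction yields 3 nonzero rows, so the rank is 3.
Since rank = 3 (the number of vectors), the set is linearly independent.

linearly independent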